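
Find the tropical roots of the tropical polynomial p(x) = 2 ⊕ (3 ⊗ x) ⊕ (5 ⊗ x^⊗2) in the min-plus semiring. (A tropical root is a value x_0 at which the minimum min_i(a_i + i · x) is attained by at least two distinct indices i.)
Roots: {-2, -1}

Each tropical root is a break point of the lower envelope of the lines y = a_i + i · x (there are 3 lines, with slopes 0, 1, ..., 2). Only the lines that attain the minimum somewhere contribute to roots; other lines are dominated. Here the surviving (envelope) indices are i = 2, i = 1, i = 0.
Intersections between consecutive envelope lines give the roots: for adjacent envelope indices i < j the intersection is x = (a_i − a_j) / (j − i). Reading off the sorted break points: {-2, -1}.
Verification: at each break x_0, at least two indices attain the minimum of min_i(a_i + i · x_0).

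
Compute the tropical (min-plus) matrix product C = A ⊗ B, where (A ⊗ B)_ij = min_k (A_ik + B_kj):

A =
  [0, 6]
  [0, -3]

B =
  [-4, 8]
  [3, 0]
A ⊗ B =
  [-4, 6]
  [-4, -3]

Apply the min-plus product entry-by-entry:
  C[0][0] = min over k of (A[0][0] + B[0][0] = 0 + -4 = -4, A[0][1] + B[1][0] = 6 + 3 = 9) = -4 (attained at k = 0)
  C[0][1] = min over k of (A[0][0] + B[0][1] = 0 + 8 = 8, A[0][1] + B[1][1] = 6 + 0 = 6) = 6 (attained at k = 1)
  C[1][0] = min over k of (A[1][0] + B[0][0] = 0 + -4 = -4, A[1][1] + B[1][0] = -3 + 3 = 0) = -4 (attained at k = 0)
  C[1][1] = min over k of (A[1][0] + B[0][1] = 0 + 8 = 8, A[1][1] + B[1][1] = -3 + 0 = -3) = -3 (attained at k = 1)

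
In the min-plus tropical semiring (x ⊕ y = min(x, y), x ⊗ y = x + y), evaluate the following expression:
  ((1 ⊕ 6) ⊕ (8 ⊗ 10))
((1 ⊕ 6) ⊕ (8 ⊗ 10)) = 1

Expand innermost to outermost. Recall ⊕ takes the minimum of its arguments and ⊗ takes their sum. Working out the expression ((1 ⊕ 6) ⊕ (8 ⊗ 10)) gives 1.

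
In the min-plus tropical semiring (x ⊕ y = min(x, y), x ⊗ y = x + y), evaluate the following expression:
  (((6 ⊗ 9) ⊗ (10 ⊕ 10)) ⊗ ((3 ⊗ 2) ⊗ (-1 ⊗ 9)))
(((6 ⊗ 9) ⊗ (10 ⊕ 10)) ⊗ ((3 ⊗ 2) ⊗ (-1 ⊗ 9))) = 38

Expand innermost to outermost. Recall ⊕ takes the minimum of its arguments and ⊗ takes their sum. Working out the expression (((6 ⊗ 9) ⊗ (10 ⊕ 10)) ⊗ ((3 ⊗ 2) ⊗ (-1 ⊗ 9))) gives 38.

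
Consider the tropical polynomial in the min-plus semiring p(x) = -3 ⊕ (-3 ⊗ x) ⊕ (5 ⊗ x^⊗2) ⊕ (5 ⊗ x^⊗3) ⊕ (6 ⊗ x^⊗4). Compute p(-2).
p(-2) = -5

A tropical monomial a ⊗ x^⊗i evaluates to a + i · x. Evaluating each term at x = -2:
  Term 0 contributes -3 + 0 · -2 = -3
  Term 1 contributes -3 + 1 · -2 = -5
  Term 2 contributes 5 + 2 · -2 = 1
  Term 3 contributes 5 + 3 · -2 = -1
  Term 4 contributes 6 + 4 · -2 = -2
p(-2) = ⊕ of these = min[-3, -5, 1, -1, -2] = -5.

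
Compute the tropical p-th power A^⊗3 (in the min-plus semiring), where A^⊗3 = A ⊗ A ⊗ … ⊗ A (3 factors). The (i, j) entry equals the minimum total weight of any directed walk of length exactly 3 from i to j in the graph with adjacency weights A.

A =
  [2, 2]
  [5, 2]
A^⊗3 =
  [6, 6]
  [9, 6]

Each entry (A^⊗3)_ij equals the minimum over all length-3 walks i = v_0 → v_1 → … → v_3 = j of Σ_t A[v_t][v_{t+1}]. For example, for (i, j) = (0, 1) we minimise over 4 possible intermediate vertex sequences; the minimum is 6, attained along the walk 0 → 0 → 0 → 1.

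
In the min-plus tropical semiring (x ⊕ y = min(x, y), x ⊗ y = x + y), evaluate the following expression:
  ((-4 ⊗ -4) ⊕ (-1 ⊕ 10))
((-4 ⊗ -4) ⊕ (-1 ⊕ 10)) = -8

Expand innermost to outermost. Recall ⊕ takes the minimum of its arguments and ⊗ takes their sum. Working out the expression ((-4 ⊗ -4) ⊕ (-1 ⊕ 10)) gives -8.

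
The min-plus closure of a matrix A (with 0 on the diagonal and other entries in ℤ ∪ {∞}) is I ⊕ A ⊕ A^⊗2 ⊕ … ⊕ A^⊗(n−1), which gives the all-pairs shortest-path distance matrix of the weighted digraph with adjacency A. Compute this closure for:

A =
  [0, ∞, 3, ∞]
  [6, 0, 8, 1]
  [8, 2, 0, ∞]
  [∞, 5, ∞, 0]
Closure =
  [0, 5, 3, 6]
  [6, 0, 8, 1]
  [8, 2, 0, 3]
  [11, 5, 13, 0]

This is the Floyd-Warshall all-pairs shortest-path computation. For each intermediate vertex k = 0, 1, …, 3, update dist[i][j] ← min(dist[i][j], dist[i][k] + dist[k][j]). The final matrix gives, for each (i, j), the minimum total weight of any directed path from i to j (possibly empty when i = j).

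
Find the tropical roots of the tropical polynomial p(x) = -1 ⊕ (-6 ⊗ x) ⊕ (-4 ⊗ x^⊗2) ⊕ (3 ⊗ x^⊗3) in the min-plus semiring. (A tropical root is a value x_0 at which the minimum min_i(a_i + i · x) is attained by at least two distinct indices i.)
Roots: {-7, -2, 5}

Each tropical root is a break point of the lower envelope of the lines y = a_i + i · x (there are 4 lines, with slopes 0, 1, ..., 3). Only the lines that attain the minimum somewhere contribute to roots; other lines are dominated. Here the surviving (envelope) indices are i = 3, i = 2, i = 1, i = 0.
Intersections between consecutive envelope lines give the roots: for adjacent envelope indices i < j the intersection is x = (a_i − a_j) / (j − i). Reading off the sorted break points: {-7, -2, 5}.
Verification: at each break x_0, at least two indices attain the minimum of min_i(a_i + i · x_0).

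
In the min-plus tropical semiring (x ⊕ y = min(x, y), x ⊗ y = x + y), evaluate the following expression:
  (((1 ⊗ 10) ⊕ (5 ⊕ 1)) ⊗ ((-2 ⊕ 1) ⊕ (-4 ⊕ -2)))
(((1 ⊗ 10) ⊕ (5 ⊕ 1)) ⊗ ((-2 ⊕ 1) ⊕ (-4 ⊕ -2))) = -3

Expand innermost to outermost. Recall ⊕ takes the minimum of its arguments and ⊗ takes their sum. Working out the expression (((1 ⊗ 10) ⊕ (5 ⊕ 1)) ⊗ ((-2 ⊕ 1) ⊕ (-4 ⊕ -2))) gives -3.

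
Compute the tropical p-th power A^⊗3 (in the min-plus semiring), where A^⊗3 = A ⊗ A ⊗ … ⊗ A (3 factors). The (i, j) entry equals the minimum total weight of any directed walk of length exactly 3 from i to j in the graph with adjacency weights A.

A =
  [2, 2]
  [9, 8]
A^⊗3 =
  [6, 6]
  [13, 13]

Each entry (A^⊗3)_ij equals the minimum over all length-3 walks i = v_0 → v_1 → … → v_3 = j of Σ_t A[v_t][v_{t+1}]. For example, for (i, j) = (0, 1) we minimise over 4 possible intermediate vertex sequences; the minimum is 6, attained along the walk 0 → 0 → 0 → 1.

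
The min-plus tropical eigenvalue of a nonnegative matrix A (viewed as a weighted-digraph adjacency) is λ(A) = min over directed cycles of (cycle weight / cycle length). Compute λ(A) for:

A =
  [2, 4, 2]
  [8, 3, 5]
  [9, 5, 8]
λ(A) = 2

Enumerate directed cycles and compute their means (weight / length). Sample:
  cycle 0 → 0: weight = 2, length = 1, mean = 2/1 ≈ 2.000
  cycle 1 → 1: weight = 3, length = 1, mean = 3/1 ≈ 3.000
  cycle 2 → 2: weight = 8, length = 1, mean = 8/1 ≈ 8.000
  cycle 0 → 1 → 0: weight = 12, length = 2, mean = 12/2 ≈ 6.000
  cycle 0 → 2 → 0: weight = 11, length = 2, mean = 11/2 ≈ 5.500
  cycle 1 → 0 → 1: weight = 12, length = 2, mean = 12/2 ≈ 6.000
Minimum mean = 2.000, attained e.g. along the cycle 0 → 0 with weight 2 and length 1. So λ(A) = 2/1 = 2.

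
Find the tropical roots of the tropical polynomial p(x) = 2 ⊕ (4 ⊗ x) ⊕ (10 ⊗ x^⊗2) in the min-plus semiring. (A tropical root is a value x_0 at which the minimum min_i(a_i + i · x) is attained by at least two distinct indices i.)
Roots: {-6, -2}

Each tropical root is a break point of the lower envelope of the lines y = a_i + i · x (there are 3 lines, with slopes 0, 1, ..., 2). Only the lines that attain the minimum somewhere contribute to roots; other lines are dominated. Here the surviving (envelope) indices are i = 2, i = 1, i = 0.
Intersections between consecutive envelope lines give the roots: for adjacent envelope indices i < j the intersection is x = (a_i − a_j) / (j − i). Reading off the sorted break points: {-6, -2}.
Verification: at each break x_0, at least two indices attain the minimum of min_i(a_i + i · x_0).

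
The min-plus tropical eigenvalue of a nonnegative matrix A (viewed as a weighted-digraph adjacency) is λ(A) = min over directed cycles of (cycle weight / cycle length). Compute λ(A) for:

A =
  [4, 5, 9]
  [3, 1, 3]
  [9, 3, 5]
λ(A) = 1

Enumerate directed cycles and compute their means (weight / length). Sample:
  cycle 0 → 0: weight = 4, length = 1, mean = 4/1 ≈ 4.000
  cycle 1 → 1: weight = 1, length = 1, mean = 1/1 ≈ 1.000
  cycle 2 → 2: weight = 5, length = 1, mean = 5/1 ≈ 5.000
  cycle 0 → 1 → 0: weight = 8, length = 2, mean = 8/2 ≈ 4.000
  cycle 0 → 2 → 0: weight = 18, length = 2, mean = 18/2 ≈ 9.000
  cycle 1 → 0 → 1: weight = 8, length = 2, mean = 8/2 ≈ 4.000
Minimum mean = 1.000, attained e.g. along the cycle 1 → 1 with weight 1 and length 1. So λ(A) = 1/1 = 1.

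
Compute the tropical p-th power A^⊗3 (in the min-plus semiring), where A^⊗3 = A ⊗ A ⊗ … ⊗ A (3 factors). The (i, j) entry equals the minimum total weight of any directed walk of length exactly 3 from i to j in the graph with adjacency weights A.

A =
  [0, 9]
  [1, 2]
A^⊗3 =
  [0, 9]
  [1, 6]

Each entry (A^⊗3)_ij equals the minimum over all length-3 walks i = v_0 → v_1 → … → v_3 = j of Σ_t A[v_t][v_{t+1}]. For example, for (i, j) = (0, 1) we minimise over 4 possible intermediate vertex sequences; the minimum is 9, attained along the walk 0 → 0 → 0 → 1.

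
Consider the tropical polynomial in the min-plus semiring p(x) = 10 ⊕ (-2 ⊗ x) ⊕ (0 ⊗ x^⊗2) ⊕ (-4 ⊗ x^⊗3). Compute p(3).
p(3) = 1

A tropical monomial a ⊗ x^⊗i evaluates to a + i · x. Evaluating each term at x = 3:
  Term 0 contributes 10 + 0 · 3 = 10
  Term 1 contributes -2 + 1 · 3 = 1
  Term 2 contributes 0 + 2 · 3 = 6
  Term 3 contributes -4 + 3 · 3 = 5
p(3) = ⊕ of these = min[10, 1, 6, 5] = 1.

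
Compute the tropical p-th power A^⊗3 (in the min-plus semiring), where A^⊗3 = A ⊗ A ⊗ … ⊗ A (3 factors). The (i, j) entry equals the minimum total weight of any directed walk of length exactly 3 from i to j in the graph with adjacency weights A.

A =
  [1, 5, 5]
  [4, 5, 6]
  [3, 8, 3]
A^⊗3 =
  [3, 7, 7]
  [6, 10, 10]
  [5, 9, 9]

Each entry (A^⊗3)_ij equals the minimum over all length-3 walks i = v_0 → v_1 → … → v_3 = j of Σ_t A[v_t][v_{t+1}]. For example, for (i, j) = (0, 2) we minimise over 9 possible intermediate vertex sequences; the minimum is 7, attained along the walk 0 → 0 → 0 → 2.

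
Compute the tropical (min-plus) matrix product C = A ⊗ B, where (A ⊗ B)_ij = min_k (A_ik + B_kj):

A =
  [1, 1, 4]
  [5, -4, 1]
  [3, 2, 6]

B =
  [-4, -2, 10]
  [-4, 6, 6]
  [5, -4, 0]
A ⊗ B =
  [-3, -1, 4]
  [-8, -3, 1]
  [-2, 1, 6]

Apply the min-plus product entry-by-entry:
  C[0][0] = min over k of (A[0][0] + B[0][0] = 1 + -4 = -3, A[0][1] + B[1][0] = 1 + -4 = -3, A[0][2] + B[2][0] = 4 + 5 = 9) = -3 (attained at k = 0)
  C[0][1] = min over k of (A[0][0] + B[0][1] = 1 + -2 = -1, A[0][1] + B[1][1] = 1 + 6 = 7, A[0][2] + B[2][1] = 4 + -4 = 0) = -1 (attained at k = 0)
  C[0][2] = min over k of (A[0][0] + B[0][2] = 1 + 10 = 11, A[0][1] + B[1][2] = 1 + 6 = 7, A[0][2] + B[2][2] = 4 + 0 = 4) = 4 (attained at k = 2)
  C[1][0] = min over k of (A[1][0] + B[0][0] = 5 + -4 = 1, A[1][1] + B[1][0] = -4 + -4 = -8, A[1][2] + B[2][0] = 1 + 5 = 6) = -8 (attained at k = 1)
  C[1][1] = min over k of (A[1][0] + B[0][1] = 5 + -2 = 3, A[1][1] + B[1][1] = -4 + 6 = 2, A[1][2] + B[2][1] = 1 + -4 = -3) = -3 (attained at k = 2)
  C[1][2] = min over k of (A[1][0] + B[0][2] = 5 + 10 = 15, A[1][1] + B[1][2] = -4 + 6 = 2, A[1][2] + B[2][2] = 1 + 0 = 1) = 1 (attained at k = 2)
  C[2][0] = min over k of (A[2][0] + B[0][0] = 3 + -4 = -1, A[2][1] + B[1][0] = 2 + -4 = -2, A[2][2] + B[2][0] = 6 + 5 = 11) = -2 (attained at k = 1)
  C[2][1] = min over k of (A[2][0] + B[0][1] = 3 + -2 = 1, A[2][1] + B[1][1] = 2 + 6 = 8, A[2][2] + B[2][1] = 6 + -4 = 2) = 1 (attained at k = 0)
  C[2][2] = min over k of (A[2][0] + B[0][2] = 3 + 10 = 13, A[2][1] + B[1][2] = 2 + 6 = 8, A[2][2] + B[2][2] = 6 + 0 = 6) = 6 (attained at k = 2)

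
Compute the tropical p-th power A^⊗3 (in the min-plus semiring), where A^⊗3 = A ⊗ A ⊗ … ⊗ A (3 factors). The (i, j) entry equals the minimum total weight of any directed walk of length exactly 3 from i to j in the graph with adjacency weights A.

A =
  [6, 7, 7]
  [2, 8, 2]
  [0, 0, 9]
A^⊗3 =
  [9, 9, 9]
  [4, 9, 4]
  [2, 2, 9]

Each entry (A^⊗3)_ij equals the minimum over all length-3 walks i = v_0 → v_1 → … → v_3 = j of Σ_t A[v_t][v_{t+1}]. For example, for (i, j) = (0, 2) we minimise over 9 possible intermediate vertex sequences; the minimum is 9, attained along the walk 0 → 2 → 1 → 2.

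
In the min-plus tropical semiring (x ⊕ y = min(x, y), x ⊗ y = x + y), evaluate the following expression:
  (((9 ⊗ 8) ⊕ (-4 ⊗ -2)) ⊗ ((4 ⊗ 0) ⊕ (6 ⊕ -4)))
(((9 ⊗ 8) ⊕ (-4 ⊗ -2)) ⊗ ((4 ⊗ 0) ⊕ (6 ⊕ -4))) = -10

Expand innermost to outermost. Recall ⊕ takes the minimum of its arguments and ⊗ takes their sum. Working out the expression (((9 ⊗ 8) ⊕ (-4 ⊗ -2)) ⊗ ((4 ⊗ 0) ⊕ (6 ⊕ -4))) gives -10.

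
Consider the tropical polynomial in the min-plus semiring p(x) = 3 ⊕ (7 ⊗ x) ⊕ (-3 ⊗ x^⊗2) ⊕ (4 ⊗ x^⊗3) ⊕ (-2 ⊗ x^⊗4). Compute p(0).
p(0) = -3

A tropical monomial a ⊗ x^⊗i evaluates to a + i · x. Evaluating each term at x = 0:
  Term 0 contributes 3 + 0 · 0 = 3
  Term 1 contributes 7 + 1 · 0 = 7
  Term 2 contributes -3 + 2 · 0 = -3
  Term 3 contributes 4 + 3 · 0 = 4
  Term 4 contributes -2 + 4 · 0 = -2
p(0) = ⊕ of these = min[3, 7, -3, 4, -2] = -3.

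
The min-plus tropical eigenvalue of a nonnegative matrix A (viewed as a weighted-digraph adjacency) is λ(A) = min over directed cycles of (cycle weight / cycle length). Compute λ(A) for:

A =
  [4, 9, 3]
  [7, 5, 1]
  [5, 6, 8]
λ(A) = 7/2

Enumerate directed cycles and compute their means (weight / length). Sample:
  cycle 0 → 0: weight = 4, length = 1, mean = 4/1 ≈ 4.000
  cycle 1 → 1: weight = 5, length = 1, mean = 5/1 ≈ 5.000
  cycle 2 → 2: weight = 8, length = 1, mean = 8/1 ≈ 8.000
  cycle 0 → 1 → 0: weight = 16, length = 2, mean = 16/2 ≈ 8.000
  cycle 0 → 2 → 0: weight = 8, length = 2, mean = 8/2 ≈ 4.000
  cycle 1 → 0 → 1: weight = 16, length = 2, mean = 16/2 ≈ 8.000
Minimum mean = 3.500, attained e.g. along the cycle 1 → 2 → 1 with weight 7 and length 2. So λ(A) = 7/2 = 7/2.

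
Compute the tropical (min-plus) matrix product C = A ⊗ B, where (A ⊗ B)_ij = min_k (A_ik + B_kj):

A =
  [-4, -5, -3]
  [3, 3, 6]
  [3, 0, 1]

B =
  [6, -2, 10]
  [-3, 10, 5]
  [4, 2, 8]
A ⊗ B =
  [-8, -6, 0]
  [0, 1, 8]
  [-3, 1, 5]

Apply the min-plus product entry-by-entry:
  C[0][0] = min over k of (A[0][0] + B[0][0] = -4 + 6 = 2, A[0][1] + B[1][0] = -5 + -3 = -8, A[0][2] + B[2][0] = -3 + 4 = 1) = -8 (attained at k = 1)
  C[0][1] = min over k of (A[0][0] + B[0][1] = -4 + -2 = -6, A[0][1] + B[1][1] = -5 + 10 = 5, A[0][2] + B[2][1] = -3 + 2 = -1) = -6 (attained at k = 0)
  C[0][2] = min over k of (A[0][0] + B[0][2] = -4 + 10 = 6, A[0][1] + B[1][2] = -5 + 5 = 0, A[0][2] + B[2][2] = -3 + 8 = 5) = 0 (attained at k = 1)
  C[1][0] = min over k of (A[1][0] + B[0][0] = 3 + 6 = 9, A[1][1] + B[1][0] = 3 + -3 = 0, A[1][2] + B[2][0] = 6 + 4 = 10) = 0 (attained at k = 1)
  C[1][1] = min over k of (A[1][0] + B[0][1] = 3 + -2 = 1, A[1][1] + B[1][1] = 3 + 10 = 13, A[1][2] + B[2][1] = 6 + 2 = 8) = 1 (attained at k = 0)
  C[1][2] = min over k of (A[1][0] + B[0][2] = 3 + 10 = 13, A[1][1] + B[1][2] = 3 + 5 = 8, A[1][2] + B[2][2] = 6 + 8 = 14) = 8 (attained at k = 1)
  C[2][0] = min over k of (A[2][0] + B[0][0] = 3 + 6 = 9, A[2][1] + B[1][0] = 0 + -3 = -3, A[2][2] + B[2][0] = 1 + 4 = 5) = -3 (attained at k = 1)
  C[2][1] = min over k of (A[2][0] + B[0][1] = 3 + -2 = 1, A[2][1] + B[1][1] = 0 + 10 = 10, A[2][2] + B[2][1] = 1 + 2 = 3) = 1 (attained at k = 0)
  C[2][2] = min over k of (A[2][0] + B[0][2] = 3 + 10 = 13, A[2][1] + B[1][2] = 0 + 5 = 5, A[2][2] + B[2][2] = 1 + 8 = 9) = 5 (attained at k = 1)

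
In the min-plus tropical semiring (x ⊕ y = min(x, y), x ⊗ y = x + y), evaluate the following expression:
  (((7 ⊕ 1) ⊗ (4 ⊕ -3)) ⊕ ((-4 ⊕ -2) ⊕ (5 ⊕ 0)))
(((7 ⊕ 1) ⊗ (4 ⊕ -3)) ⊕ ((-4 ⊕ -2) ⊕ (5 ⊕ 0))) = -4

Expand innermost to outermost. Recall ⊕ takes the minimum of its arguments and ⊗ takes their sum. Working out the expression (((7 ⊕ 1) ⊗ (4 ⊕ -3)) ⊕ ((-4 ⊕ -2) ⊕ (5 ⊕ 0))) gives -4.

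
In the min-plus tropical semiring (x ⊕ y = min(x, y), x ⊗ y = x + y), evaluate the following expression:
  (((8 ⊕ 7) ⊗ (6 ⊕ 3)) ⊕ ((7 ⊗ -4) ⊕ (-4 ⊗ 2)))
(((8 ⊕ 7) ⊗ (6 ⊕ 3)) ⊕ ((7 ⊗ -4) ⊕ (-4 ⊗ 2))) = -2

Expand innermost to outermost. Recall ⊕ takes the minimum of its arguments and ⊗ takes their sum. Working out the expression (((8 ⊕ 7) ⊗ (6 ⊕ 3)) ⊕ ((7 ⊗ -4) ⊕ (-4 ⊗ 2))) gives -2.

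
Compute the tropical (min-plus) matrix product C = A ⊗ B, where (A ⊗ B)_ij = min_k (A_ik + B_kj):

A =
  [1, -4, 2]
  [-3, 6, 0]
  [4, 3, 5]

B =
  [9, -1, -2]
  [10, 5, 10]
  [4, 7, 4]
A ⊗ B =
  [6, 0, -1]
  [4, -4, -5]
  [9, 3, 2]

Apply the min-plus product entry-by-entry:
  C[0][0] = min over k of (A[0][0] + B[0][0] = 1 + 9 = 10, A[0][1] + B[1][0] = -4 + 10 = 6, A[0][2] + B[2][0] = 2 + 4 = 6) = 6 (attained at k = 1)
  C[0][1] = min over k of (A[0][0] + B[0][1] = 1 + -1 = 0, A[0][1] + B[1][1] = -4 + 5 = 1, A[0][2] + B[2][1] = 2 + 7 = 9) = 0 (attained at k = 0)
  C[0][2] = min over k of (A[0][0] + B[0][2] = 1 + -2 = -1, A[0][1] + B[1][2] = -4 + 10 = 6, A[0][2] + B[2][2] = 2 + 4 = 6) = -1 (attained at k = 0)
  C[1][0] = min over k of (A[1][0] + B[0][0] = -3 + 9 = 6, A[1][1] + B[1][0] = 6 + 10 = 16, A[1][2] + B[2][0] = 0 + 4 = 4) = 4 (attained at k = 2)
  C[1][1] = min over k of (A[1][0] + B[0][1] = -3 + -1 = -4, A[1][1] + B[1][1] = 6 + 5 = 11, A[1][2] + B[2][1] = 0 + 7 = 7) = -4 (attained at k = 0)
  C[1][2] = min over k of (A[1][0] + B[0][2] = -3 + -2 = -5, A[1][1] + B[1][2] = 6 + 10 = 16, A[1][2] + B[2][2] = 0 + 4 = 4) = -5 (attained at k = 0)
  C[2][0] = min over k of (A[2][0] + B[0][0] = 4 + 9 = 13, A[2][1] + B[1][0] = 3 + 10 = 13, A[2][2] + B[2][0] = 5 + 4 = 9) = 9 (attained at k = 2)
  C[2][1] = min over k of (A[2][0] + B[0][1] = 4 + -1 = 3, A[2][1] + B[1][1] = 3 + 5 = 8, A[2][2] + B[2][1] = 5 + 7 = 12) = 3 (attained at k = 0)
  C[2][2] = min over k of (A[2][0] + B[0][2] = 4 + -2 = 2, A[2][1] + B[1][2] = 3 + 10 = 13, A[2][2] + B[2][2] = 5 + 4 = 9) = 2 (attained at k = 0)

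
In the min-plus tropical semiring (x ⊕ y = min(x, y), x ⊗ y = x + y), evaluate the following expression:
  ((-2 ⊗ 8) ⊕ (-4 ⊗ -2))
((-2 ⊗ 8) ⊕ (-4 ⊗ -2)) = -6

Expand innermost to outermost. Recall ⊕ takes the minimum of its arguments and ⊗ takes their sum. Working out the expression ((-2 ⊗ 8) ⊕ (-4 ⊗ -2)) gives -6.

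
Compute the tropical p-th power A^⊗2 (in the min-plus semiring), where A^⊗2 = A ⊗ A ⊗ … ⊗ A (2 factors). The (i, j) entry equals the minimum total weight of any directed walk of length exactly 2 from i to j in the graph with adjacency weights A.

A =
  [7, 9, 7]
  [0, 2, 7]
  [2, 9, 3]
A^⊗2 =
  [9, 11, 10]
  [2, 4, 7]
  [5, 11, 6]

Each entry (A^⊗2)_ij equals the minimum over all length-2 walks i = v_0 → v_1 → … → v_2 = j of Σ_t A[v_t][v_{t+1}]. For example, for (i, j) = (0, 2) we minimise over 3 possible intermediate vertex sequences; the minimum is 10, attained along the walk 0 → 2 → 2.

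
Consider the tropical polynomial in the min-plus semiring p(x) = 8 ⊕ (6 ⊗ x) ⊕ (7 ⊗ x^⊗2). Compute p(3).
p(3) = 8

A tropical monomial a ⊗ x^⊗i evaluates to a + i · x. Evaluating each term at x = 3:
  Term 0 contributes 8 + 0 · 3 = 8
  Term 1 contributes 6 + 1 · 3 = 9
  Term 2 contributes 7 + 2 · 3 = 13
p(3) = ⊕ of these = min[8, 9, 13] = 8.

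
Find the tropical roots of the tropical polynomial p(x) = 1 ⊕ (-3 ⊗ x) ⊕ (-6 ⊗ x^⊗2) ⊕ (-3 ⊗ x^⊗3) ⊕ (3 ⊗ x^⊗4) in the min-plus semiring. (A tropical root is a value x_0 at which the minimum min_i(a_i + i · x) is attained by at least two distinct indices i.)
Roots: {-6, -3, 3, 4}

Each tropical root is a break point of the lower envelope of the lines y = a_i + i · x (there are 5 lines, with slopes 0, 1, ..., 4). Only the lines that attain the minimum somewhere contribute to roots; other lines are dominated. Here the surviving (envelope) indices are i = 4, i = 3, i = 2, i = 1, i = 0.
Intersections between consecutive envelope lines give the roots: for adjacent envelope indices i < j the intersection is x = (a_i − a_j) / (j − i). Reading off the sorted break points: {-6, -3, 3, 4}.
Verification: at each break x_0, at least two indices attain the minimum of min_i(a_i + i · x_0).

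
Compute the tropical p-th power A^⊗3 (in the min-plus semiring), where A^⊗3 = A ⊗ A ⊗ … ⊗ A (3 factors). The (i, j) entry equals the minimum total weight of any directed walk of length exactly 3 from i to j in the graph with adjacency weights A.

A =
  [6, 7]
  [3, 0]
A^⊗3 =
  [10, 7]
  [3, 0]

Each entry (A^⊗3)_ij equals the minimum over all length-3 walks i = v_0 → v_1 → … → v_3 = j of Σ_t A[v_t][v_{t+1}]. For example, for (i, j) = (0, 1) we minimise over 4 possible intermediate vertex sequences; the minimum is 7, attained along the walk 0 → 1 → 1 → 1.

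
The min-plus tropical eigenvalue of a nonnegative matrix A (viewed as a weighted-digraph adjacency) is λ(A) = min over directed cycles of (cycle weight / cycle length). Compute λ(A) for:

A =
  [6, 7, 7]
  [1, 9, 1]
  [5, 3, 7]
λ(A) = 2

Enumerate directed cycles and compute their means (weight / length). Sample:
  cycle 0 → 0: weight = 6, length = 1, mean = 6/1 ≈ 6.000
  cycle 1 → 1: weight = 9, length = 1, mean = 9/1 ≈ 9.000
  cycle 2 → 2: weight = 7, length = 1, mean = 7/1 ≈ 7.000
  cycle 0 → 1 → 0: weight = 8, length = 2, mean = 8/2 ≈ 4.000
  cycle 0 → 2 → 0: weight = 12, length = 2, mean = 12/2 ≈ 6.000
  cycle 1 → 0 → 1: weight = 8, length = 2, mean = 8/2 ≈ 4.000
Minimum mean = 2.000, attained e.g. along the cycle 1 → 2 → 1 with weight 4 and length 2. So λ(A) = 4/2 = 2.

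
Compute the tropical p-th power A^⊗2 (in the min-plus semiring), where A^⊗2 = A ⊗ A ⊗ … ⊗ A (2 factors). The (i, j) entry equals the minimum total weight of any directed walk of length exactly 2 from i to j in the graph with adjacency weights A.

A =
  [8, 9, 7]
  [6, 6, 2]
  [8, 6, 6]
A^⊗2 =
  [15, 13, 11]
  [10, 8, 8]
  [12, 12, 8]

Each entry (A^⊗2)_ij equals the minimum over all length-2 walks i = v_0 → v_1 → … → v_2 = j of Σ_t A[v_t][v_{t+1}]. For example, for (i, j) = (0, 2) we minimise over 3 possible intermediate vertex sequences; the minimum is 11, attained along the walk 0 → 1 → 2.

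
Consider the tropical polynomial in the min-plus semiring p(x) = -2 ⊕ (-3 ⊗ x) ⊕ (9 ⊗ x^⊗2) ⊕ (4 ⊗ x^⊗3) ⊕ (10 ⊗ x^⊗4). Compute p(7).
p(7) = -2

A tropical monomial a ⊗ x^⊗i evaluates to a + i · x. Evaluating each term at x = 7:
  Term 0 contributes -2 + 0 · 7 = -2
  Term 1 contributes -3 + 1 · 7 = 4
  Term 2 contributes 9 + 2 · 7 = 23
  Term 3 contributes 4 + 3 · 7 = 25
  Term 4 contributes 10 + 4 · 7 = 38
p(7) = ⊕ of these = min[-2, 4, 23, 25, 38] = -2.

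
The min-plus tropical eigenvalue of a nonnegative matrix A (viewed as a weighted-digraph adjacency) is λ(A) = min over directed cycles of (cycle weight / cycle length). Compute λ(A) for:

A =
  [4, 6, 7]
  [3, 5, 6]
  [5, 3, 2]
λ(A) = 2

Enumerate directed cycles and compute their means (weight / length). Sample:
  cycle 0 → 0: weight = 4, length = 1, mean = 4/1 ≈ 4.000
  cycle 1 → 1: weight = 5, length = 1, mean = 5/1 ≈ 5.000
  cycle 2 → 2: weight = 2, length = 1, mean = 2/1 ≈ 2.000
  cycle 0 → 1 → 0: weight = 9, length = 2, mean = 9/2 ≈ 4.500
  cycle 0 → 2 → 0: weight = 12, length = 2, mean = 12/2 ≈ 6.000
  cycle 1 → 0 → 1: weight = 9, length = 2, mean = 9/2 ≈ 4.500
Minimum mean = 2.000, attained e.g. along the cycle 2 → 2 with weight 2 and length 1. So λ(A) = 2/1 = 2.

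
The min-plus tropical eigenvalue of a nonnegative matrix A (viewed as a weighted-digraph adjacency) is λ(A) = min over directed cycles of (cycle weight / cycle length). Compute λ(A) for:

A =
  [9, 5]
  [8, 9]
λ(A) = 13/2

Enumerate directed cycles and compute their means (weight / length). Sample:
  cycle 0 → 0: weight = 9, length = 1, mean = 9/1 ≈ 9.000
  cycle 1 → 1: weight = 9, length = 1, mean = 9/1 ≈ 9.000
  cycle 0 → 1 → 0: weight = 13, length = 2, mean = 13/2 ≈ 6.500
  cycle 1 → 0 → 1: weight = 13, length = 2, mean = 13/2 ≈ 6.500
Minimum mean = 6.500, attained e.g. along the cycle 0 → 1 → 0 with weight 13 and length 2. So λ(A) = 13/2 = 13/2.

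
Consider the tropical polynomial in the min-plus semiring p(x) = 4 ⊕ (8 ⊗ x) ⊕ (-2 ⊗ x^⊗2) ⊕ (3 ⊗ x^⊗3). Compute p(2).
p(2) = 2

A tropical monomial a ⊗ x^⊗i evaluates to a + i · x. Evaluating each term at x = 2:
  Term 0 contributes 4 + 0 · 2 = 4
  Term 1 contributes 8 + 1 · 2 = 10
  Term 2 contributes -2 + 2 · 2 = 2
  Term 3 contributes 3 + 3 · 2 = 9
p(2) = ⊕ of these = min[4, 10, 2, 9] = 2.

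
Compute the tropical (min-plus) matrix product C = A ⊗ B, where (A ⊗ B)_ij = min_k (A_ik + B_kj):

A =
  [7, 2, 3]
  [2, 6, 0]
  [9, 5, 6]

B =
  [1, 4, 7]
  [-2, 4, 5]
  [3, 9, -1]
A ⊗ B =
  [0, 6, 2]
  [3, 6, -1]
  [3, 9, 5]

Apply the min-plus product entry-by-entry:
  C[0][0] = min over k of (A[0][0] + B[0][0] = 7 + 1 = 8, A[0][1] + B[1][0] = 2 + -2 = 0, A[0][2] + B[2][0] = 3 + 3 = 6) = 0 (attained at k = 1)
  C[0][1] = min over k of (A[0][0] + B[0][1] = 7 + 4 = 11, A[0][1] + B[1][1] = 2 + 4 = 6, A[0][2] + B[2][1] = 3 + 9 = 12) = 6 (attained at k = 1)
  C[0][2] = min over k of (A[0][0] + B[0][2] = 7 + 7 = 14, A[0][1] + B[1][2] = 2 + 5 = 7, A[0][2] + B[2][2] = 3 + -1 = 2) = 2 (attained at k = 2)
  C[1][0] = min over k of (A[1][0] + B[0][0] = 2 + 1 = 3, A[1][1] + B[1][0] = 6 + -2 = 4, A[1][2] + B[2][0] = 0 + 3 = 3) = 3 (attained at k = 0)
  C[1][1] = min over k of (A[1][0] + B[0][1] = 2 + 4 = 6, A[1][1] + B[1][1] = 6 + 4 = 10, A[1][2] + B[2][1] = 0 + 9 = 9) = 6 (attained at k = 0)
  C[1][2] = min over k of (A[1][0] + B[0][2] = 2 + 7 = 9, A[1][1] + B[1][2] = 6 + 5 = 11, A[1][2] + B[2][2] = 0 + -1 = -1) = -1 (attained at k = 2)
  C[2][0] = min over k of (A[2][0] + B[0][0] = 9 + 1 = 10, A[2][1] + B[1][0] = 5 + -2 = 3, A[2][2] + B[2][0] = 6 + 3 = 9) = 3 (attained at k = 1)
  C[2][1] = min over k of (A[2][0] + B[0][1] = 9 + 4 = 13, A[2][1] + B[1][1] = 5 + 4 = 9, A[2][2] + B[2][1] = 6 + 9 = 15) = 9 (attained at k = 1)
  C[2][2] = min over k of (A[2][0] + B[0][2] = 9 + 7 = 16, A[2][1] + B[1][2] = 5 + 5 = 10, A[2][2] + B[2][2] = 6 + -1 = 5) = 5 (attained at k = 2)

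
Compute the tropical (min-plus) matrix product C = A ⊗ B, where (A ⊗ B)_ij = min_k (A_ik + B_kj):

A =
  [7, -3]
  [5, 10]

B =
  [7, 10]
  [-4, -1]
A ⊗ B =
  [-7, -4]
  [6, 9]

Apply the min-plus product entry-by-entry:
  C[0][0] = min over k of (A[0][0] + B[0][0] = 7 + 7 = 14, A[0][1] + B[1][0] = -3 + -4 = -7) = -7 (attained at k = 1)
  C[0][1] = min over k of (A[0][0] + B[0][1] = 7 + 10 = 17, A[0][1] + B[1][1] = -3 + -1 = -4) = -4 (attained at k = 1)
  C[1][0] = min over k of (A[1][0] + B[0][0] = 5 + 7 = 12, A[1][1] + B[1][0] = 10 + -4 = 6) = 6 (attained at k = 1)
  C[1][1] = min over k of (A[1][0] + B[0][1] = 5 + 10 = 15, A[1][1] + B[1][1] = 10 + -1 = 9) = 9 (attained at k = 1)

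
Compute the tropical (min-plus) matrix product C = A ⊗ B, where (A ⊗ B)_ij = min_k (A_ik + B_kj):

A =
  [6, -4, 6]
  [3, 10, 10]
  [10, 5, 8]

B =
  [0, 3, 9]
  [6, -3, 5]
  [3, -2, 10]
A ⊗ B =
  [2, -7, 1]
  [3, 6, 12]
  [10, 2, 10]

Apply the min-plus product entry-by-entry:
  C[0][0] = min over k of (A[0][0] + B[0][0] = 6 + 0 = 6, A[0][1] + B[1][0] = -4 + 6 = 2, A[0][2] + B[2][0] = 6 + 3 = 9) = 2 (attained at k = 1)
  C[0][1] = min over k of (A[0][0] + B[0][1] = 6 + 3 = 9, A[0][1] + B[1][1] = -4 + -3 = -7, A[0][2] + B[2][1] = 6 + -2 = 4) = -7 (attained at k = 1)
  C[0][2] = min over k of (A[0][0] + B[0][2] = 6 + 9 = 15, A[0][1] + B[1][2] = -4 + 5 = 1, A[0][2] + B[2][2] = 6 + 10 = 16) = 1 (attained at k = 1)
  C[1][0] = min over k of (A[1][0] + B[0][0] = 3 + 0 = 3, A[1][1] + B[1][0] = 10 + 6 = 16, A[1][2] + B[2][0] = 10 + 3 = 13) = 3 (attained at k = 0)
  C[1][1] = min over k of (A[1][0] + B[0][1] = 3 + 3 = 6, A[1][1] + B[1][1] = 10 + -3 = 7, A[1][2] + B[2][1] = 10 + -2 = 8) = 6 (attained at k = 0)
  C[1][2] = min over k of (A[1][0] + B[0][2] = 3 + 9 = 12, A[1][1] + B[1][2] = 10 + 5 = 15, A[1][2] + B[2][2] = 10 + 10 = 20) = 12 (attained at k = 0)
  C[2][0] = min over k of (A[2][0] + B[0][0] = 10 + 0 = 10, A[2][1] + B[1][0] = 5 + 6 = 11, A[2][2] + B[2][0] = 8 + 3 = 11) = 10 (attained at k = 0)
  C[2][1] = min over k of (A[2][0] + B[0][1] = 10 + 3 = 13, A[2][1] + B[1][1] = 5 + -3 = 2, A[2][2] + B[2][1] = 8 + -2 = 6) = 2 (attained at k = 1)
  C[2][2] = min over k of (A[2][0] + B[0][2] = 10 + 9 = 19, A[2][1] + B[1][2] = 5 + 5 = 10, A[2][2] + B[2][2] = 8 + 10 = 18) = 10 (attained at k = 1)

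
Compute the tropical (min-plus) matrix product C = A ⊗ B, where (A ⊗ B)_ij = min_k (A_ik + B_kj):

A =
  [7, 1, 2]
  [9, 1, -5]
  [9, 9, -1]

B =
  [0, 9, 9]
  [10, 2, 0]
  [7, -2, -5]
A ⊗ B =
  [7, 0, -3]
  [2, -7, -10]
  [6, -3, -6]

Apply the min-plus product entry-by-entry:
  C[0][0] = min over k of (A[0][0] + B[0][0] = 7 + 0 = 7, A[0][1] + B[1][0] = 1 + 10 = 11, A[0][2] + B[2][0] = 2 + 7 = 9) = 7 (attained at k = 0)
  C[0][1] = min over k of (A[0][0] + B[0][1] = 7 + 9 = 16, A[0][1] + B[1][1] = 1 + 2 = 3, A[0][2] + B[2][1] = 2 + -2 = 0) = 0 (attained at k = 2)
  C[0][2] = min over k of (A[0][0] + B[0][2] = 7 + 9 = 16, A[0][1] + B[1][2] = 1 + 0 = 1, A[0][2] + B[2][2] = 2 + -5 = -3) = -3 (attained at k = 2)
  C[1][0] = min over k of (A[1][0] + B[0][0] = 9 + 0 = 9, A[1][1] + B[1][0] = 1 + 10 = 11, A[1][2] + B[2][0] = -5 + 7 = 2) = 2 (attained at k = 2)
  C[1][1] = min over k of (A[1][0] + B[0][1] = 9 + 9 = 18, A[1][1] + B[1][1] = 1 + 2 = 3, A[1][2] + B[2][1] = -5 + -2 = -7) = -7 (attained at k = 2)
  C[1][2] = min over k of (A[1][0] + B[0][2] = 9 + 9 = 18, A[1][1] + B[1][2] = 1 + 0 = 1, A[1][2] + B[2][2] = -5 + -5 = -10) = -10 (attained at k = 2)
  C[2][0] = min over k of (A[2][0] + B[0][0] = 9 + 0 = 9, A[2][1] + B[1][0] = 9 + 10 = 19, A[2][2] + B[2][0] = -1 + 7 = 6) = 6 (attained at k = 2)
  C[2][1] = min over k of (A[2][0] + B[0][1] = 9 + 9 = 18, A[2][1] + B[1][1] = 9 + 2 = 11, A[2][2] + B[2][1] = -1 + -2 = -3) = -3 (attained at k = 2)
  C[2][2] = min over k of (A[2][0] + B[0][2] = 9 + 9 = 18, A[2][1] + B[1][2] = 9 + 0 = 9, A[2][2] + B[2][2] = -1 + -5 = -6) = -6 (attained at k = 2)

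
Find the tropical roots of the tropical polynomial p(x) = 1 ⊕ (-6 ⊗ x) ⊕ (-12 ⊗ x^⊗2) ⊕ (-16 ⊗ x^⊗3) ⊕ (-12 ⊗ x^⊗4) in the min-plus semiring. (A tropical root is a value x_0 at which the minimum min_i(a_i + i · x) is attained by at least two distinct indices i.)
Roots: {-4, 4, 6, 7}

Each tropical root is a break point of the lower envelope of the lines y = a_i + i · x (there are 5 lines, with slopes 0, 1, ..., 4). Only the lines that attain the minimum somewhere contribute to roots; other lines are dominated. Here the surviving (envelope) indices are i = 4, i = 3, i = 2, i = 1, i = 0.
Intersections between consecutive envelope lines give the roots: for adjacent envelope indices i < j the intersection is x = (a_i − a_j) / (j − i). Reading off the sorted break points: {-4, 4, 6, 7}.
Verification: at each break x_0, at least two indices attain the minimum of min_i(a_i + i · x_0).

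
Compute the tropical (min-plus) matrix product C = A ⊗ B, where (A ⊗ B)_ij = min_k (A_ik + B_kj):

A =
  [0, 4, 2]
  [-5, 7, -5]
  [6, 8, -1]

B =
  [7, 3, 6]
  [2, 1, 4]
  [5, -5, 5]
A ⊗ B =
  [6, -3, 6]
  [0, -10, 0]
  [4, -6, 4]

Apply the min-plus product entry-by-entry:
  C[0][0] = min over k of (A[0][0] + B[0][0] = 0 + 7 = 7, A[0][1] + B[1][0] = 4 + 2 = 6, A[0][2] + B[2][0] = 2 + 5 = 7) = 6 (attained at k = 1)
  C[0][1] = min over k of (A[0][0] + B[0][1] = 0 + 3 = 3, A[0][1] + B[1][1] = 4 + 1 = 5, A[0][2] + B[2][1] = 2 + -5 = -3) = -3 (attained at k = 2)
  C[0][2] = min over k of (A[0][0] + B[0][2] = 0 + 6 = 6, A[0][1] + B[1][2] = 4 + 4 = 8, A[0][2] + B[2][2] = 2 + 5 = 7) = 6 (attained at k = 0)
  C[1][0] = min over k of (A[1][0] + B[0][0] = -5 + 7 = 2, A[1][1] + B[1][0] = 7 + 2 = 9, A[1][2] + B[2][0] = -5 + 5 = 0) = 0 (attained at k = 2)
  C[1][1] = min over k of (A[1][0] + B[0][1] = -5 + 3 = -2, A[1][1] + B[1][1] = 7 + 1 = 8, A[1][2] + B[2][1] = -5 + -5 = -10) = -10 (attained at k = 2)
  C[1][2] = min over k of (A[1][0] + B[0][2] = -5 + 6 = 1, A[1][1] + B[1][2] = 7 + 4 = 11, A[1][2] + B[2][2] = -5 + 5 = 0) = 0 (attained at k = 2)
  C[2][0] = min over k of (A[2][0] + B[0][0] = 6 + 7 = 13, A[2][1] + B[1][0] = 8 + 2 = 10, A[2][2] + B[2][0] = -1 + 5 = 4) = 4 (attained at k = 2)
  C[2][1] = min over k of (A[2][0] + B[0][1] = 6 + 3 = 9, A[2][1] + B[1][1] = 8 + 1 = 9, A[2][2] + B[2][1] = -1 + -5 = -6) = -6 (attained at k = 2)
  C[2][2] = min over k of (A[2][0] + B[0][2] = 6 + 6 = 12, A[2][1] + B[1][2] = 8 + 4 = 12, A[2][2] + B[2][2] = -1 + 5 = 4) = 4 (attained at k = 2)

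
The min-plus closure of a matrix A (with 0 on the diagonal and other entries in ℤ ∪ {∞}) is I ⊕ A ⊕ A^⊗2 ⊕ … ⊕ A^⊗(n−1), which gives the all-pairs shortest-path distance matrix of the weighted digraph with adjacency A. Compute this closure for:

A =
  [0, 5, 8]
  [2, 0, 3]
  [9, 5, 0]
Closure =
  [0, 5, 8]
  [2, 0, 3]
  [7, 5, 0]

This is the Floyd-Warshall all-pairs shortest-path computation. For each intermediate vertex k = 0, 1, …, 2, update dist[i][j] ← min(dist[i][j], dist[i][k] + dist[k][j]). The final matrix gives, for each (i, j), the minimum total weight of any directed path from i to j (possibly empty when i = j).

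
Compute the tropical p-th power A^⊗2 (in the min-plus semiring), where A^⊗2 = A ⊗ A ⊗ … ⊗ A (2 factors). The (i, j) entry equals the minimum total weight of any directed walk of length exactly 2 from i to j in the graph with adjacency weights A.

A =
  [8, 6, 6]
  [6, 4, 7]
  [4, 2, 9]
A^⊗2 =
  [10, 8, 13]
  [10, 8, 11]
  [8, 6, 9]

Each entry (A^⊗2)_ij equals the minimum over all length-2 walks i = v_0 → v_1 → … → v_2 = j of Σ_t A[v_t][v_{t+1}]. For example, for (i, j) = (0, 2) we minimise over 3 possible intermediate vertex sequences; the minimum is 13, attained along the walk 0 → 1 → 2.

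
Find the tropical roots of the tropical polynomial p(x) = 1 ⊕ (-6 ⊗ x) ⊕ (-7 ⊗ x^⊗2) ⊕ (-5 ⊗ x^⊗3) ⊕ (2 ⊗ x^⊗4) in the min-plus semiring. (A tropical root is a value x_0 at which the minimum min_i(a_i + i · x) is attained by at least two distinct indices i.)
Roots: {-7, -2, 1, 7}

Each tropical root is a break point of the lower envelope of the lines y = a_i + i · x (there are 5 lines, with slopes 0, 1, ..., 4). Only the lines that attain the minimum somewhere contribute to roots; other lines are dominated. Here the surviving (envelope) indices are i = 4, i = 3, i = 2, i = 1, i = 0.
Intersections between consecutive envelope lines give the roots: for adjacent envelope indices i < j the intersection is x = (a_i − a_j) / (j − i). Reading off the sorted break points: {-7, -2, 1, 7}.
Verification: at each break x_0, at least two indices attain the minimum of min_i(a_i + i · x_0).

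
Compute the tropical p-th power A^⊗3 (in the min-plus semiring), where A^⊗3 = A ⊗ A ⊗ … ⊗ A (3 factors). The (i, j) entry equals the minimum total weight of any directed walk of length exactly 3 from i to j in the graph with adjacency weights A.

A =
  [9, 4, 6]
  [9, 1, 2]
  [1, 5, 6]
A^⊗3 =
  [7, 6, 7]
  [4, 3, 4]
  [8, 6, 7]

Each entry (A^⊗3)_ij equals the minimum over all length-3 walks i = v_0 → v_1 → … → v_3 = j of Σ_t A[v_t][v_{t+1}]. For example, for (i, j) = (0, 2) we minimise over 9 possible intermediate vertex sequences; the minimum is 7, attained along the walk 0 → 1 → 1 → 2.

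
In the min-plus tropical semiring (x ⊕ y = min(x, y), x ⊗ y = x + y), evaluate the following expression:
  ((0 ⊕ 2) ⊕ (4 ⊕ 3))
((0 ⊕ 2) ⊕ (4 ⊕ 3)) = 0

Expand innermost to outermost. Recall ⊕ takes the minimum of its arguments and ⊗ takes their sum. Working out the expression ((0 ⊕ 2) ⊕ (4 ⊕ 3)) gives 0.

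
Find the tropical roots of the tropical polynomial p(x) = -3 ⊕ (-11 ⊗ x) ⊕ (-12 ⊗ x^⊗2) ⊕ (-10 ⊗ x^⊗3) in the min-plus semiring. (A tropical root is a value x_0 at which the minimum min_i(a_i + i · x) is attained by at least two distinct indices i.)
Roots: {-2, 1, 8}

Each tropical root is a break point of the lower envelope of the lines y = a_i + i · x (there are 4 lines, with slopes 0, 1, ..., 3). Only the lines that attain the minimum somewhere contribute to roots; other lines are dominated. Here the surviving (envelope) indices are i = 3, i = 2, i = 1, i = 0.
Intersections between consecutive envelope lines give the roots: for adjacent envelope indices i < j the intersection is x = (a_i − a_j) / (j − i). Reading off the sorted break points: {-2, 1, 8}.
Verification: at each break x_0, at least two indices attain the minimum of min_i(a_i + i · x_0).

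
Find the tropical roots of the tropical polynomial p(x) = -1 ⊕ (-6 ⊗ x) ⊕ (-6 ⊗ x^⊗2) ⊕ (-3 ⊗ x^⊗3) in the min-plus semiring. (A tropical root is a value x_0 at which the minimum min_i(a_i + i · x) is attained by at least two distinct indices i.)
Roots: {-3, 0, 5}

Each tropical root is a break point of the lower envelope of the lines y = a_i + i · x (there are 4 lines, with slopes 0, 1, ..., 3). Only the lines that attain the minimum somewhere contribute to roots; other lines are dominated. Here the surviving (envelope) indices are i = 3, i = 2, i = 1, i = 0.
Intersections between consecutive envelope lines give the roots: for adjacent envelope indices i < j the intersection is x = (a_i − a_j) / (j − i). Reading off the sorted break points: {-3, 0, 5}.
Verification: at each break x_0, at least two indices attain the minimum of min_i(a_i + i · x_0).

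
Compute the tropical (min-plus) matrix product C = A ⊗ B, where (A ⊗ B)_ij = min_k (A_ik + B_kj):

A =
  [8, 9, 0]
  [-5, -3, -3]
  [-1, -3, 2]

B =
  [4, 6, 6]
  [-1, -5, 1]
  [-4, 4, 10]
A ⊗ B =
  [-4, 4, 10]
  [-7, -8, -2]
  [-4, -8, -2]

Apply the min-plus product entry-by-entry:
  C[0][0] = min over k of (A[0][0] + B[0][0] = 8 + 4 = 12, A[0][1] + B[1][0] = 9 + -1 = 8, A[0][2] + B[2][0] = 0 + -4 = -4) = -4 (attained at k = 2)
  C[0][1] = min over k of (A[0][0] + B[0][1] = 8 + 6 = 14, A[0][1] + B[1][1] = 9 + -5 = 4, A[0][2] + B[2][1] = 0 + 4 = 4) = 4 (attained at k = 1)
  C[0][2] = min over k of (A[0][0] + B[0][2] = 8 + 6 = 14, A[0][1] + B[1][2] = 9 + 1 = 10, A[0][2] + B[2][2] = 0 + 10 = 10) = 10 (attained at k = 1)
  C[1][0] = min over k of (A[1][0] + B[0][0] = -5 + 4 = -1, A[1][1] + B[1][0] = -3 + -1 = -4, A[1][2] + B[2][0] = -3 + -4 = -7) = -7 (attained at k = 2)
  C[1][1] = min over k of (A[1][0] + B[0][1] = -5 + 6 = 1, A[1][1] + B[1][1] = -3 + -5 = -8, A[1][2] + B[2][1] = -3 + 4 = 1) = -8 (attained at k = 1)
  C[1][2] = min over k of (A[1][0] + B[0][2] = -5 + 6 = 1, A[1][1] + B[1][2] = -3 + 1 = -2, A[1][2] + B[2][2] = -3 + 10 = 7) = -2 (attained at k = 1)
  C[2][0] = min over k of (A[2][0] + B[0][0] = -1 + 4 = 3, A[2][1] + B[1][0] = -3 + -1 = -4, A[2][2] + B[2][0] = 2 + -4 = -2) = -4 (attained at k = 1)
  C[2][1] = min over k of (A[2][0] + B[0][1] = -1 + 6 = 5, A[2][1] + B[1][1] = -3 + -5 = -8, A[2][2] + B[2][1] = 2 + 4 = 6) = -8 (attained at k = 1)
  C[2][2] = min over k of (A[2][0] + B[0][2] = -1 + 6 = 5, A[2][1] + B[1][2] = -3 + 1 = -2, A[2][2] + B[2][2] = 2 + 10 = 12) = -2 (attained at k = 1)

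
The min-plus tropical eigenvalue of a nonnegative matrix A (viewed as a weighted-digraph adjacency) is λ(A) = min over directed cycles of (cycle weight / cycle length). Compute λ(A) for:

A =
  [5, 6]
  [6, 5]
λ(A) = 5

Enumerate directed cycles and compute their means (weight / length). Sample:
  cycle 0 → 0: weight = 5, length = 1, mean = 5/1 ≈ 5.000
  cycle 1 → 1: weight = 5, length = 1, mean = 5/1 ≈ 5.000
  cycle 0 → 1 → 0: weight = 12, length = 2, mean = 12/2 ≈ 6.000
  cycle 1 → 0 → 1: weight = 12, length = 2, mean = 12/2 ≈ 6.000
Minimum mean = 5.000, attained e.g. along the cycle 0 → 0 with weight 5 and length 1. So λ(A) = 5/1 = 5.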